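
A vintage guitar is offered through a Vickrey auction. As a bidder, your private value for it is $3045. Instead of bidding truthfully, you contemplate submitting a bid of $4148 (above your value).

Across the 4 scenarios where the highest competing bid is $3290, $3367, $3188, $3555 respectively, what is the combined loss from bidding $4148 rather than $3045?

The deviation costs you only when the competing bid falls strictly between $3045 and $4148; elsewhere both bids give the same outcome.
$3290: truthful payoff $0, deviation payoff −$245 → loss $245.
$3367: truthful payoff $0, deviation payoff −$322 → loss $322.
$3188: truthful payoff $0, deviation payoff −$143 → loss $143.
$3555: truthful payoff $0, deviation payoff −$510 → loss $510.
Total loss = $245 + $322 + $143 + $510 = $1220.

$1220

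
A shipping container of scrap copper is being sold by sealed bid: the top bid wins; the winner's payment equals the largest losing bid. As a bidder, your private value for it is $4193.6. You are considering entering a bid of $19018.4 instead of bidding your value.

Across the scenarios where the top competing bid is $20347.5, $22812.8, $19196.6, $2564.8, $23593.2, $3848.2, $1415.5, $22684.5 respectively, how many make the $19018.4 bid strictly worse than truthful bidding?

0

The deviation hurts exactly when the highest competing bid lies strictly between $4193.6 and $19018.4 — overbidding then wins at a price above your value.
$20347.5: above both → same outcome either way.
$22812.8: above both → same outcome either way.
$19196.6: above both → same outcome either way.
$2564.8: below both → same outcome either way.
$23593.2: above both → same outcome either way.
$3848.2: below both → same outcome either way.
$1415.5: below both → same outcome either way.
$22684.5: above both → same outcome either way.
Count: 0.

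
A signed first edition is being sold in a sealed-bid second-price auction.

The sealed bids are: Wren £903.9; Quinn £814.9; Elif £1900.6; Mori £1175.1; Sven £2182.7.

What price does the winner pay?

Highest bid: Sven at £2182.7, so Sven wins.
Second-highest bid: Elif at £1900.6 — that is the price the winner pays.

£1900.6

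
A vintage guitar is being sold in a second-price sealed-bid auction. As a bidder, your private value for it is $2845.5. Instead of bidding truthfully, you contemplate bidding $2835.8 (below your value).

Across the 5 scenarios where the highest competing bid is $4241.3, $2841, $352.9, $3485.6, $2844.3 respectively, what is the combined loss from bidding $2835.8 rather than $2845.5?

$5.7

The deviation costs you only when the competing bid falls strictly between $2835.8 and $2845.5; elsewhere both bids give the same outcome.
$4241.3: outcomes coincide → loss $0.
$2841: truthful payoff $4.5, deviation payoff $0 → loss $4.5.
$352.9: outcomes coincide → loss $0.
$3485.6: outcomes coincide → loss $0.
$2844.3: truthful payoff $1.2, deviation payoff $0 → loss $1.2.
Total loss = $4.5 + $1.2 = $5.7.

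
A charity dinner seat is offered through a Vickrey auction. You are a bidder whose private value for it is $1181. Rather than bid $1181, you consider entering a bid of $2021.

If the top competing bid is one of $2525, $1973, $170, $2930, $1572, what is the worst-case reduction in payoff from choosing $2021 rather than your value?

$2525: same outcome either way → loss $0.
$1973: truthful gives $0, deviation gives −$792 → loss $792.
$170: same outcome either way → loss $0.
$2930: same outcome either way → loss $0.
$1572: truthful gives $0, deviation gives −$391 → loss $391.
Maximum loss: $792.

$792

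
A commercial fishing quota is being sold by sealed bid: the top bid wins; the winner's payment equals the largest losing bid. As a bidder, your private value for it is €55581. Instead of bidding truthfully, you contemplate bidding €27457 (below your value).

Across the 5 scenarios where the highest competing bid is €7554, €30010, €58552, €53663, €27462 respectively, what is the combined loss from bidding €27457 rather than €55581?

The deviation costs you only when the competing bid falls strictly between €27457 and €55581; elsewhere both bids give the same outcome.
€7554: outcomes coincide → loss €0.
€30010: truthful payoff €25571, deviation payoff €0 → loss €25571.
€58552: outcomes coincide → loss €0.
€53663: truthful payoff €1918, deviation payoff €0 → loss €1918.
€27462: truthful payoff €28119, deviation payoff €0 → loss €28119.
Total loss = €25571 + €1918 + €28119 = €55608.

€55608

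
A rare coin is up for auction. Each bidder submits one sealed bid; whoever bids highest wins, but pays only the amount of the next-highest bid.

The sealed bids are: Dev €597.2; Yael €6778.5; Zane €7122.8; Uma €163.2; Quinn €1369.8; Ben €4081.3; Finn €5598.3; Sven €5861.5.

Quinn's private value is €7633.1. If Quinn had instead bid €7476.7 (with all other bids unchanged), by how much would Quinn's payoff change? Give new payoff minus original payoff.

The highest bid among the other bidders is €7122.8; Quinn's bid doesn't change that.
Original bid €1369.8: Quinn is not highest (top rival bid is €7122.8); payoff €0.
Alternative bid €7476.7: Quinn is highest, pays the top rival bid €7122.8; payoff €7633.1 − €7122.8 = €510.3.
Change in payoff = €510.3 − (€0) = €510.3.

€510.3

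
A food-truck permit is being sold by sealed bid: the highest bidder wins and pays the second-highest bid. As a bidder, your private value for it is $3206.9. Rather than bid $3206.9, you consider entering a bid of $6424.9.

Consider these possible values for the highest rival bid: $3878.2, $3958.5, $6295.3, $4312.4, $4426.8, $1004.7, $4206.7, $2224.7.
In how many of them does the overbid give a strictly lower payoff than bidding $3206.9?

6

The deviation hurts exactly when the highest competing bid lies strictly between $3206.9 and $6424.9 — overbidding then wins at a price above your value.
$3878.2: inside the interval → strictly worse (loss $671.3).
$3958.5: inside the interval → strictly worse (loss $751.6).
$6295.3: inside the interval → strictly worse (loss $3088.4).
$4312.4: inside the interval → strictly worse (loss $1105.5).
$4426.8: inside the interval → strictly worse (loss $1219.9).
$1004.7: below both → same outcome either way.
$4206.7: inside the interval → strictly worse (loss $999.8).
$2224.7: below both → same outcome either way.
Count: 6.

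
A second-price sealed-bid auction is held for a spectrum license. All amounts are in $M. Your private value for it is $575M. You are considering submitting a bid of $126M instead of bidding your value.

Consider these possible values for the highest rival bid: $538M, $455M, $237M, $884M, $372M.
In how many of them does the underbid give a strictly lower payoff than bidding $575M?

4

The deviation hurts exactly when the highest competing bid lies strictly between $126M and $575M — underbidding then forfeits a profitable win.
$538M: inside the interval → strictly worse (loss $37M).
$455M: inside the interval → strictly worse (loss $120M).
$237M: inside the interval → strictly worse (loss $338M).
$884M: above both → same outcome either way.
$372M: inside the interval → strictly worse (loss $203M).
Count: 4.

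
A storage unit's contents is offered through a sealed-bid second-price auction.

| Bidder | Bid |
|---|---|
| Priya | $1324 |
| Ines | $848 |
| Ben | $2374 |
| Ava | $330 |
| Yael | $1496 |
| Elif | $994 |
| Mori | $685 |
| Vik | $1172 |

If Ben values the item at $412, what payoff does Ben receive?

Highest bid: Ben at $2374, so Ben wins.
Second-highest bid: Yael at $1496 — that is the price the winner pays.
Ben's payoff = value − price = $412 − $1496 = −$1084.

−$1084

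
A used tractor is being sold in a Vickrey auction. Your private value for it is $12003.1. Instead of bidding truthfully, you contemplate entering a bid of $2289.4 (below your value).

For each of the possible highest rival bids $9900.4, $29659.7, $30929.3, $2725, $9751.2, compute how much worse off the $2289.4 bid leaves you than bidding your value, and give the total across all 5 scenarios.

The deviation costs you only when the competing bid falls strictly between $2289.4 and $12003.1; elsewhere both bids give the same outcome.
$9900.4: truthful payoff $2102.7, deviation payoff $0 → loss $2102.7.
$29659.7: outcomes coincide → loss $0.
$30929.3: outcomes coincide → loss $0.
$2725: truthful payoff $9278.1, deviation payoff $0 → loss $9278.1.
$9751.2: truthful payoff $2251.9, deviation payoff $0 → loss $2251.9.
Total loss = $2102.7 + $9278.1 + $2251.9 = $13632.7.

$13632.7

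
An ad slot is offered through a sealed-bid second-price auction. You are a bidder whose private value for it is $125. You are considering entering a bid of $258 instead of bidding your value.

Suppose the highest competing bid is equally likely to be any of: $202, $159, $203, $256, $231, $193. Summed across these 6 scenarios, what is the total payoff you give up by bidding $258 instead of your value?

$494

The deviation costs you only when the competing bid falls strictly between $125 and $258; elsewhere both bids give the same outcome.
$202: truthful payoff $0, deviation payoff −$77 → loss $77.
$159: truthful payoff $0, deviation payoff −$34 → loss $34.
$203: truthful payoff $0, deviation payoff −$78 → loss $78.
$256: truthful payoff $0, deviation payoff −$131 → loss $131.
$231: truthful payoff $0, deviation payoff −$106 → loss $106.
$193: truthful payoff $0, deviation payoff −$68 → loss $68.
Total loss = $77 + $34 + $78 + $131 + $106 + $68 = $494.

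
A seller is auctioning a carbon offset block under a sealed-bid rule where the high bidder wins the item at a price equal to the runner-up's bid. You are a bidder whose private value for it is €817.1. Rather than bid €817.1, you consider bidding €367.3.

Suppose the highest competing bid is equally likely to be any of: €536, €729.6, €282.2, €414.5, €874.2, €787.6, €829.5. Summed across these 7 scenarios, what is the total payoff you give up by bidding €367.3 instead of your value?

€800.7

The deviation costs you only when the competing bid falls strictly between €367.3 and €817.1; elsewhere both bids give the same outcome.
€536: truthful payoff €281.1, deviation payoff €0 → loss €281.1.
€729.6: truthful payoff €87.5, deviation payoff €0 → loss €87.5.
€282.2: outcomes coincide → loss €0.
€414.5: truthful payoff €402.6, deviation payoff €0 → loss €402.6.
€874.2: outcomes coincide → loss €0.
€787.6: truthful payoff €29.5, deviation payoff €0 → loss €29.5.
€829.5: outcomes coincide → loss €0.
Total loss = €281.1 + €87.5 + €402.6 + €29.5 = €800.7.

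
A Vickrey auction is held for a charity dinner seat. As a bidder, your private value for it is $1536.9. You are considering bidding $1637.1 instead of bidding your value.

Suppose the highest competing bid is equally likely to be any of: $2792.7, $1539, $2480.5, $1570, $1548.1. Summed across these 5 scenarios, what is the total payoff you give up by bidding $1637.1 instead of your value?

$46.4

The deviation costs you only when the competing bid falls strictly between $1536.9 and $1637.1; elsewhere both bids give the same outcome.
$2792.7: outcomes coincide → loss $0.
$1539: truthful payoff $0, deviation payoff −$2.1 → loss $2.1.
$2480.5: outcomes coincide → loss $0.
$1570: truthful payoff $0, deviation payoff −$33.1 → loss $33.1.
$1548.1: truthful payoff $0, deviation payoff −$11.2 → loss $11.2.
Total loss = $2.1 + $33.1 + $11.2 = $46.4.
In a second-price auction your bid sets only whether you win, not what you pay, so bidding your true value is weakly dominant.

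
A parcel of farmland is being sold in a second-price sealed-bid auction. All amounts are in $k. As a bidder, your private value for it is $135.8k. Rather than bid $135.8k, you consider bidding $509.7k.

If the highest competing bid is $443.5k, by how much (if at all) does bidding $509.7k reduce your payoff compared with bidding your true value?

Bidding your value $135.8k: you lose (since $135.8k < $443.5k). Payoff $0k.
Bidding $509.7k: you win and pay $443.5k. Payoff $135.8k − $443.5k = −$307.7k.
The competing bid $443.5k lies between your value and your inflated bid, so overbidding wins an item priced above your value.
Loss from deviating = $0k − (−$307.7k) = $307.7k.
In a second-price auction your bid sets only whether you win, not what you pay, so bidding your true value is weakly dominant.

$307.7k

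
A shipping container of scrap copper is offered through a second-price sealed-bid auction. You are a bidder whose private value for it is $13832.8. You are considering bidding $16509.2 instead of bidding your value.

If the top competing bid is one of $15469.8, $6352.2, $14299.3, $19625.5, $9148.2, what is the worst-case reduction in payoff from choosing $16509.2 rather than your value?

$1637

$15469.8: truthful gives $0, deviation gives −$1637 → loss $1637.
$6352.2: same outcome either way → loss $0.
$14299.3: truthful gives $0, deviation gives −$466.5 → loss $466.5.
$19625.5: same outcome either way → loss $0.
$9148.2: same outcome either way → loss $0.
Maximum loss: $1637.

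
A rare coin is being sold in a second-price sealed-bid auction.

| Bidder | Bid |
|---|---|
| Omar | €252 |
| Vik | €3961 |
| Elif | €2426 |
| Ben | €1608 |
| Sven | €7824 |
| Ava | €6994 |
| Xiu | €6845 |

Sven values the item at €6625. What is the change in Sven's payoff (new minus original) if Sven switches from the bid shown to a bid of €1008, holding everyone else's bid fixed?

The highest bid among the other bidders is €6994; Sven's bid doesn't change that.
Original bid €7824: Sven is highest, pays the top rival bid €6994; payoff €6625 − €6994 = −€369.
Alternative bid €1008: Sven is not highest (top rival bid is €6994); payoff €0.
Change in payoff = €0 − (−€369) = €369.

€369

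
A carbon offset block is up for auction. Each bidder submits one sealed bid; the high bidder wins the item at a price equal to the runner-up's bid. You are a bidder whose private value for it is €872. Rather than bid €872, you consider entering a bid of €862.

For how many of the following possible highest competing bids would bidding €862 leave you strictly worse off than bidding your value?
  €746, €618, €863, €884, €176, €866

The deviation hurts exactly when the highest competing bid lies strictly between €862 and €872 — underbidding then forfeits a profitable win.
€746: below both → same outcome either way.
€618: below both → same outcome either way.
€863: inside the interval → strictly worse (loss €9).
€884: above both → same outcome either way.
€176: below both → same outcome either way.
€866: inside the interval → strictly worse (loss €6).
Count: 2.

2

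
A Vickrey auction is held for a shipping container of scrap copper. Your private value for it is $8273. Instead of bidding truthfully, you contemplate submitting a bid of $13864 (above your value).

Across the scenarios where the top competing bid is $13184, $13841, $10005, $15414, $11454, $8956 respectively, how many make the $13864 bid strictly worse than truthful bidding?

The deviation hurts exactly when the highest competing bid lies strictly between $8273 and $13864 — overbidding then wins at a price above your value.
$13184: inside the interval → strictly worse (loss $4911).
$13841: inside the interval → strictly worse (loss $5568).
$10005: inside the interval → strictly worse (loss $1732).
$15414: above both → same outcome either way.
$11454: inside the interval → strictly worse (loss $3181).
$8956: inside the interval → strictly worse (loss $683).
Count: 5.

5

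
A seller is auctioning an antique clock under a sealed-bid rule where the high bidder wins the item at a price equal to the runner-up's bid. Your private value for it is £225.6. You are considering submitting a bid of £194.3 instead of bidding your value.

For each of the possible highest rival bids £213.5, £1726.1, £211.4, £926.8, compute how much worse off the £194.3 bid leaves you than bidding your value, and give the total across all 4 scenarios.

The deviation costs you only when the competing bid falls strictly between £194.3 and £225.6; elsewhere both bids give the same outcome.
£213.5: truthful payoff £12.1, deviation payoff £0 → loss £12.1.
£1726.1: outcomes coincide → loss £0.
£211.4: truthful payoff £14.2, deviation payoff £0 → loss £14.2.
£926.8: outcomes coincide → loss £0.
Total loss = £12.1 + £14.2 = £26.3.
Because the price is fixed by the runner-up's bid, deviating from your value can only change a good outcome into a bad one — never the reverse.

£26.3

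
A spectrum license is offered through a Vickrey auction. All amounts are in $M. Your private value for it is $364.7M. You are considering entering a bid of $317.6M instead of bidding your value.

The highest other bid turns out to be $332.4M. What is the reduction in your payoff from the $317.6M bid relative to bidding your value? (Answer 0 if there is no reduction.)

$32.3M

Bidding your value $364.7M: you win (since $364.7M > $332.4M) and pay $332.4M. Payoff $32.3M.
Bidding $317.6M: you lose. Payoff $0M.
The competing bid $332.4M lies between your shaded bid and your value, so underbidding forfeits an item you could have won at a profitable price.
Loss from deviating = $32.3M − ($0M) = $32.3M.
Because the price is fixed by the runner-up's bid, deviating from your value can only change a good outcome into a bad one — never the reverse.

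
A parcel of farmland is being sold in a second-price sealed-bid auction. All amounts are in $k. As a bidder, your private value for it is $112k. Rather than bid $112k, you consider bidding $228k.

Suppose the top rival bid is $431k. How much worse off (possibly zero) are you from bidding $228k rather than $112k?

$0k

Bidding your value $112k: you lose (since $112k < $431k). Payoff $0k.
Bidding $228k: you lose. Payoff $0k.
Difference = $0k − $0k = $0k; both bids lead to the same outcome because the competing bid is above both your value and your alternative bid.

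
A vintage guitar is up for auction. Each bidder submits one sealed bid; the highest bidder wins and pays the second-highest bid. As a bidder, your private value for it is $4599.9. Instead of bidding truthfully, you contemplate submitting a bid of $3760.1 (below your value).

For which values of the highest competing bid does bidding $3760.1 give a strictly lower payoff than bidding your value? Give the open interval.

If the competing bid is below $3760.1, both bids win at the same price — no difference.
If it is above $4599.9, both bids lose — no difference.
If it lies strictly between $3760.1 and $4599.9, bidding your value wins at a price below your value (positive payoff) while bidding $3760.1 loses (payoff 0).
So the deviation strictly hurts on the open interval ($3760.1, $4599.9).

($3760.1, $4599.9)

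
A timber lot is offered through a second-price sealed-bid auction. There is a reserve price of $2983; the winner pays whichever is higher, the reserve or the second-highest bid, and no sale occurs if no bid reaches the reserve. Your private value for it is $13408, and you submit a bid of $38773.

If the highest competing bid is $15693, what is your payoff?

−$2285

Your bid $38773 is the highest and exceeds the reserve.
Price = max(second-highest bid, reserve) = max($15693, $2983) = $15693.
Payoff = $13408 − $15693 = −$2285.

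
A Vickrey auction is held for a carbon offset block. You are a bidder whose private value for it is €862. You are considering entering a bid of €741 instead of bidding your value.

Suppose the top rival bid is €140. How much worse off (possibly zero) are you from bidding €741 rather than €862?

Bidding your value €862: you win (since €862 > €140) and pay €140. Payoff €722.
Bidding €741: you win and pay €140. Payoff €862 − €140 = €722.
Difference = €722 − €722 = €0; both bids lead to the same outcome because the competing bid is below both your value and your alternative bid.

€0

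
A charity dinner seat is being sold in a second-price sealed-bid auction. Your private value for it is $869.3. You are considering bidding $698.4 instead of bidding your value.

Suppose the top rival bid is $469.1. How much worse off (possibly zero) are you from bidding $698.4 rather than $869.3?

Bidding your value $869.3: you win (since $869.3 > $469.1) and pay $469.1. Payoff $400.2.
Bidding $698.4: you win and pay $469.1. Payoff $869.3 − $469.1 = $400.2.
Difference = $400.2 − $400.2 = $0; both bids lead to the same outcome because the competing bid is below both your value and your alternative bid.
Truthful bidding weakly dominates here: raising your bid can only win items priced above your value, and lowering it can only forfeit items priced below.

$0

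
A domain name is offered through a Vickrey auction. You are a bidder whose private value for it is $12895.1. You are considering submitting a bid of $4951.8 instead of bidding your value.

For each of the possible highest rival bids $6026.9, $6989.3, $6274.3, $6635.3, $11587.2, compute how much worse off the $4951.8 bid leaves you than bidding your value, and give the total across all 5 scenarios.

The deviation costs you only when the competing bid falls strictly between $4951.8 and $12895.1; elsewhere both bids give the same outcome.
$6026.9: truthful payoff $6868.2, deviation payoff $0 → loss $6868.2.
$6989.3: truthful payoff $5905.8, deviation payoff $0 → loss $5905.8.
$6274.3: truthful payoff $6620.8, deviation payoff $0 → loss $6620.8.
$6635.3: truthful payoff $6259.8, deviation payoff $0 → loss $6259.8.
$11587.2: truthful payoff $1307.9, deviation payoff $0 → loss $1307.9.
Total loss = $6868.2 + $5905.8 + $6620.8 + $6259.8 + $1307.9 = $26962.5.
Truthful bidding weakly dominates here: raising your bid can only win items priced above your value, and lowering it can only forfeit items priced below.

$26962.5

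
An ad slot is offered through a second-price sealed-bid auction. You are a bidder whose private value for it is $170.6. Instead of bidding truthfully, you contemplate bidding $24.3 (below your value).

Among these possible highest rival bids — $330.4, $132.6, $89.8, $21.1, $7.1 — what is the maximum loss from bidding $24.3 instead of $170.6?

$80.8

$330.4: same outcome either way → loss $0.
$132.6: truthful gives $38, deviation gives $0 → loss $38.
$89.8: truthful gives $80.8, deviation gives $0 → loss $80.8.
$21.1: same outcome either way → loss $0.
$7.1: same outcome either way → loss $0.
Maximum loss: $80.8.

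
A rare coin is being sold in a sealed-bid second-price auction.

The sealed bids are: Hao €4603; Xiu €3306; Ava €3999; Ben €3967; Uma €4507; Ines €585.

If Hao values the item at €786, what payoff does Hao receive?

Highest bid: Hao at €4603, so Hao wins.
Second-highest bid: Uma at €4507 — that is the price the winner pays.
Hao's payoff = value − price = €786 − €4507 = −€3721.

−€3721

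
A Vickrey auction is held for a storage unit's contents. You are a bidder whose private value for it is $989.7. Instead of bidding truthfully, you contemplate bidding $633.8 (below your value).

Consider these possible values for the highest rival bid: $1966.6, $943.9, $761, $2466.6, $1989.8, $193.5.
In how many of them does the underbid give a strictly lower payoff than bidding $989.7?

2

The deviation hurts exactly when the highest competing bid lies strictly between $633.8 and $989.7 — underbidding then forfeits a profitable win.
$1966.6: above both → same outcome either way.
$943.9: inside the interval → strictly worse (loss $45.8).
$761: inside the interval → strictly worse (loss $228.7).
$2466.6: above both → same outcome either way.
$1989.8: above both → same outcome either way.
$193.5: below both → same outcome either way.
Count: 2.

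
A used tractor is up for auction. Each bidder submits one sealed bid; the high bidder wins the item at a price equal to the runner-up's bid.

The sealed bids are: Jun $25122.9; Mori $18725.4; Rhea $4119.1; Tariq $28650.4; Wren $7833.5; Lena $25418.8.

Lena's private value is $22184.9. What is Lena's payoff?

Highest bid: Tariq at $28650.4, so Tariq wins.
Second-highest bid: Lena at $25418.8 — that is the price the winner pays.
Lena did not win, so Lena pays nothing and receives nothing: payoff $0.

$0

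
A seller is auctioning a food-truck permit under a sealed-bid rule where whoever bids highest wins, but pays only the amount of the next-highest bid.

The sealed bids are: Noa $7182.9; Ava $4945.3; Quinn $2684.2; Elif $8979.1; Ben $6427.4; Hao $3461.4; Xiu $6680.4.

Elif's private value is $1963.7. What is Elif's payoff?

Highest bid: Elif at $8979.1, so Elif wins.
Second-highest bid: Noa at $7182.9 — that is the price the winner pays.
Elif's payoff = value − price = $1963.7 − $7182.9 = −$5219.2.

−$5219.2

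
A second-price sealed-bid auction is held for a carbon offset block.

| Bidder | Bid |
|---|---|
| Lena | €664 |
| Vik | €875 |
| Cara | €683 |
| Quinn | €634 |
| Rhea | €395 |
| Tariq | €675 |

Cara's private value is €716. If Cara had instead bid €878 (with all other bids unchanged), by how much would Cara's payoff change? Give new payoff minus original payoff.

−€159

The highest bid among the other bidders is €875; Cara's bid doesn't change that.
Original bid €683: Cara is not highest (top rival bid is €875); payoff €0.
Alternative bid €878: Cara is highest, pays the top rival bid €875; payoff €716 − €875 = −€159.
Change in payoff = −€159 − (€0) = −€159.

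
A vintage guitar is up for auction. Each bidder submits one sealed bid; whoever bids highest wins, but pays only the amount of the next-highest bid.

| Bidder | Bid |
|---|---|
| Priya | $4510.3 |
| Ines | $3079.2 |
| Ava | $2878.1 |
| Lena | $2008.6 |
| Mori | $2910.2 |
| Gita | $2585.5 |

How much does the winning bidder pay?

Highest bid: Priya at $4510.3, so Priya wins.
Second-highest bid: Ines at $3079.2 — that is the price the winner pays.

$3079.2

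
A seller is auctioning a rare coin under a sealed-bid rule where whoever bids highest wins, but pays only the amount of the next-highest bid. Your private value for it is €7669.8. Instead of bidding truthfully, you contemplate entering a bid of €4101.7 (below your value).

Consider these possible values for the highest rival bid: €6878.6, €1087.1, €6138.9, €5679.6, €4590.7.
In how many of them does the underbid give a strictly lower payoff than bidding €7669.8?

The deviation hurts exactly when the highest competing bid lies strictly between €4101.7 and €7669.8 — underbidding then forfeits a profitable win.
€6878.6: inside the interval → strictly worse (loss €791.2).
€1087.1: below both → same outcome either way.
€6138.9: inside the interval → strictly worse (loss €1530.9).
€5679.6: inside the interval → strictly worse (loss €1990.2).
€4590.7: inside the interval → strictly worse (loss €3079.1).
Count: 4.

4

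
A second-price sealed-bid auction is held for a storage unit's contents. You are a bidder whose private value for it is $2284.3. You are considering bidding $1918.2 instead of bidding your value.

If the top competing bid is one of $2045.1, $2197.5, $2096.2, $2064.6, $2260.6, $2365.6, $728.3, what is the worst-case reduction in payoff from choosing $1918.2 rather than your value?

$2045.1: truthful gives $239.2, deviation gives $0 → loss $239.2.
$2197.5: truthful gives $86.8, deviation gives $0 → loss $86.8.
$2096.2: truthful gives $188.1, deviation gives $0 → loss $188.1.
$2064.6: truthful gives $219.7, deviation gives $0 → loss $219.7.
$2260.6: truthful gives $23.7, deviation gives $0 → loss $23.7.
$2365.6: same outcome either way → loss $0.
$728.3: same outcome either way → loss $0.
Maximum loss: $239.2.

$239.2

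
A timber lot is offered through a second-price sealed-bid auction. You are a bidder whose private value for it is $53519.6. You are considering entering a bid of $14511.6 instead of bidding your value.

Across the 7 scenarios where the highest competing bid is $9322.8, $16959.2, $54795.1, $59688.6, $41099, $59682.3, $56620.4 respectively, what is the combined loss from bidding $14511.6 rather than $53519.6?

The deviation costs you only when the competing bid falls strictly between $14511.6 and $53519.6; elsewhere both bids give the same outcome.
$9322.8: outcomes coincide → loss $0.
$16959.2: truthful payoff $36560.4, deviation payoff $0 → loss $36560.4.
$54795.1: outcomes coincide → loss $0.
$59688.6: outcomes coincide → loss $0.
$41099: truthful payoff $12420.6, deviation payoff $0 → loss $12420.6.
$59682.3: outcomes coincide → loss $0.
$56620.4: outcomes coincide → loss $0.
Total loss = $36560.4 + $12420.6 = $48981.

$48981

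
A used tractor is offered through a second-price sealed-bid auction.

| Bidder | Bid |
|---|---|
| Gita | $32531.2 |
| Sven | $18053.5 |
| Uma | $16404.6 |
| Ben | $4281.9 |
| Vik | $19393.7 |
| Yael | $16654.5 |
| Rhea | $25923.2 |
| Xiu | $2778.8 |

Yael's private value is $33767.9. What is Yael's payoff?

Highest bid: Gita at $32531.2, so Gita wins.
Second-highest bid: Rhea at $25923.2 — that is the price the winner pays.
Yael did not win, so Yael pays nothing and receives nothing: payoff $0.

$0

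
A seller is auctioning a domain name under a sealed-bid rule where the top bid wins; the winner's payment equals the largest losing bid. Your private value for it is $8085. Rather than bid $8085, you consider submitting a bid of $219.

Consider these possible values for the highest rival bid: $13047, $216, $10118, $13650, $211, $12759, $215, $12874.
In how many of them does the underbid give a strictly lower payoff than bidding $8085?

0

The deviation hurts exactly when the highest competing bid lies strictly between $219 and $8085 — underbidding then forfeits a profitable win.
$13047: above both → same outcome either way.
$216: below both → same outcome either way.
$10118: above both → same outcome either way.
$13650: above both → same outcome either way.
$211: below both → same outcome either way.
$12759: above both → same outcome either way.
$215: below both → same outcome either way.
$12874: above both → same outcome either way.
Count: 0.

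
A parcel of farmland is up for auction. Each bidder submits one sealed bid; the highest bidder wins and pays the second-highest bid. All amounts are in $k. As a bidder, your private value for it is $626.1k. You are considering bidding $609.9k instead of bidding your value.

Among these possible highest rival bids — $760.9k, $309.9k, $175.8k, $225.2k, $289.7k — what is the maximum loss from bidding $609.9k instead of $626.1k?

$760.9k: same outcome either way → loss $0k.
$309.9k: same outcome either way → loss $0k.
$175.8k: same outcome either way → loss $0k.
$225.2k: same outcome either way → loss $0k.
$289.7k: same outcome either way → loss $0k.
Maximum loss: $0k.

$0k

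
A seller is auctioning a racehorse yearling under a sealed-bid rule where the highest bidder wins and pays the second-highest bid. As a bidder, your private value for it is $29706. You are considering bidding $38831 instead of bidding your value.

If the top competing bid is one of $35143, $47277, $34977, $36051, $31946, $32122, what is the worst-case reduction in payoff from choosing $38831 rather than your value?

$6345

$35143: truthful gives $0, deviation gives −$5437 → loss $5437.
$47277: same outcome either way → loss $0.
$34977: truthful gives $0, deviation gives −$5271 → loss $5271.
$36051: truthful gives $0, deviation gives −$6345 → loss $6345.
$31946: truthful gives $0, deviation gives −$2240 → loss $2240.
$32122: truthful gives $0, deviation gives −$2416 → loss $2416.
Maximum loss: $6345.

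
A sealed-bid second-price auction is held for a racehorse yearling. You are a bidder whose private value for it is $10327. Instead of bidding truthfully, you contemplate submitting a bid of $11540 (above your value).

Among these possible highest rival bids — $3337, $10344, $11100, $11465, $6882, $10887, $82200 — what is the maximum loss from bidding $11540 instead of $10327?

$1138

$3337: same outcome either way → loss $0.
$10344: truthful gives $0, deviation gives −$17 → loss $17.
$11100: truthful gives $0, deviation gives −$773 → loss $773.
$11465: truthful gives $0, deviation gives −$1138 → loss $1138.
$6882: same outcome either way → loss $0.
$10887: truthful gives $0, deviation gives −$560 → loss $560.
$82200: same outcome either way → loss $0.
Maximum loss: $1138.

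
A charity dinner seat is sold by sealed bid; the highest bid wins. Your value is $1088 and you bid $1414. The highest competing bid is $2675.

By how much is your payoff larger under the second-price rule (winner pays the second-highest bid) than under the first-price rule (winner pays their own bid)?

$0

Your bid $1414 is below $2675, so you lose under either rule.
Payoff is $0 in both cases; difference = $0.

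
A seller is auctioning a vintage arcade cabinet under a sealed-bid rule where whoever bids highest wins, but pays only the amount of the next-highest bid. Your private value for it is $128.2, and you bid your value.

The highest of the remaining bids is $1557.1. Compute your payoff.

Your bid $128.2 is below the highest competing bid $1557.1, so you lose.
A losing bidder pays nothing and receives nothing: payoff = $0.

$0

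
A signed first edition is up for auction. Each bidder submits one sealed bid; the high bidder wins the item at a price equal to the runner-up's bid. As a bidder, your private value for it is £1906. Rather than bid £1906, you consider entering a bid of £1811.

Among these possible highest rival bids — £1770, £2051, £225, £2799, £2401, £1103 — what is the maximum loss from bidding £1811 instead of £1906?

£0

£1770: same outcome either way → loss £0.
£2051: same outcome either way → loss £0.
£225: same outcome either way → loss £0.
£2799: same outcome either way → loss £0.
£2401: same outcome either way → loss £0.
£1103: same outcome either way → loss £0.
Maximum loss: £0.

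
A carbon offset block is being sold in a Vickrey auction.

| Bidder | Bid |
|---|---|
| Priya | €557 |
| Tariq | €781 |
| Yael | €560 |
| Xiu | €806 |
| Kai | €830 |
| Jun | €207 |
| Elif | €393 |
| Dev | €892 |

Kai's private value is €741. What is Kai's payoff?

€0

Highest bid: Dev at €892, so Dev wins.
Second-highest bid: Kai at €830 — that is the price the winner pays.
Kai did not win, so Kai pays nothing and receives nothing: payoff €0.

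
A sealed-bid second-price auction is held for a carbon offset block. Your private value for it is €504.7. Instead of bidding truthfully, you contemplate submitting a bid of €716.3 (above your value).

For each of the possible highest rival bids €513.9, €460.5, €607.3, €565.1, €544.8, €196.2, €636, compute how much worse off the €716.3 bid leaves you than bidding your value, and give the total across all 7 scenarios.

The deviation costs you only when the competing bid falls strictly between €504.7 and €716.3; elsewhere both bids give the same outcome.
€513.9: truthful payoff €0, deviation payoff −€9.2 → loss €9.2.
€460.5: outcomes coincide → loss €0.
€607.3: truthful payoff €0, deviation payoff −€102.6 → loss €102.6.
€565.1: truthful payoff €0, deviation payoff −€60.4 → loss €60.4.
€544.8: truthful payoff €0, deviation payoff −€40.1 → loss €40.1.
€196.2: outcomes coincide → loss €0.
€636: truthful payoff €0, deviation payoff −€131.3 → loss €131.3.
Total loss = €9.2 + €102.6 + €60.4 + €40.1 + €131.3 = €343.6.

€343.6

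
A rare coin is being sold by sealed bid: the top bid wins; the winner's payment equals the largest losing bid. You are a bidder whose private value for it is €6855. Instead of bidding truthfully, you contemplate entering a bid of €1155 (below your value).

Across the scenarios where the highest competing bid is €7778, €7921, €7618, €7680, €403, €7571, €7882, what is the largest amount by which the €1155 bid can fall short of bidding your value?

€0

€7778: same outcome either way → loss €0.
€7921: same outcome either way → loss €0.
€7618: same outcome either way → loss €0.
€7680: same outcome either way → loss €0.
€403: same outcome either way → loss €0.
€7571: same outcome either way → loss €0.
€7882: same outcome either way → loss €0.
Maximum loss: €0.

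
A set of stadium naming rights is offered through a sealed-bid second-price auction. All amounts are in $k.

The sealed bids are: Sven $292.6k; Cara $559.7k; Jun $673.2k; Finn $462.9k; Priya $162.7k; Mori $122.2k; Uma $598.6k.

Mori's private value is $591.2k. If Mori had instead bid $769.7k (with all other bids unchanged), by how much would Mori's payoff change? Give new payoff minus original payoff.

The highest bid among the other bidders is $673.2k; Mori's bid doesn't change that.
Original bid $122.2k: Mori is not highest (top rival bid is $673.2k); payoff $0k.
Alternative bid $769.7k: Mori is highest, pays the top rival bid $673.2k; payoff $591.2k − $673.2k = −$82k.
Change in payoff = −$82k − ($0k) = −$82k.

−$82k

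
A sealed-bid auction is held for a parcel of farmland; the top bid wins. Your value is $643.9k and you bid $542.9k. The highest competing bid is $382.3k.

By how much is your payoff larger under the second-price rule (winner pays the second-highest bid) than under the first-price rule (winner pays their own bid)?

$160.6k

You have the highest bid, so you win under either rule.
Second-price: pay $382.3k → payoff $261.6k.
First-price: pay your own bid $542.9k → payoff $101k.
Difference = $261.6k − ($101k) = $160.6k.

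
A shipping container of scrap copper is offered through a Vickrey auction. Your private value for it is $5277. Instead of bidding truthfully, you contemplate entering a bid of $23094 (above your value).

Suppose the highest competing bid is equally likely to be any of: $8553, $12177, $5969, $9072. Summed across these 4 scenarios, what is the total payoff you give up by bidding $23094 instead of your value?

$14663

The deviation costs you only when the competing bid falls strictly between $5277 and $23094; elsewhere both bids give the same outcome.
$8553: truthful payoff $0, deviation payoff −$3276 → loss $3276.
$12177: truthful payoff $0, deviation payoff −$6900 → loss $6900.
$5969: truthful payoff $0, deviation payoff −$692 → loss $692.
$9072: truthful payoff $0, deviation payoff −$3795 → loss $3795.
Total loss = $3276 + $6900 + $692 + $3795 = $14663.
Because the price is fixed by the runner-up's bid, deviating from your value can only change a good outcome into a bad one — never the reverse.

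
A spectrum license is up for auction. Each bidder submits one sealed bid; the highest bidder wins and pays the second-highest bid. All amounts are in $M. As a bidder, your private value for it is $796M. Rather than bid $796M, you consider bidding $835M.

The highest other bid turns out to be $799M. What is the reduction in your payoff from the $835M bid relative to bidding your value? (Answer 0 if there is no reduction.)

$3M

Bidding your value $796M: you lose (since $796M < $799M). Payoff $0M.
Bidding $835M: you win and pay $799M. Payoff $796M − $799M = −$3M.
The competing bid $799M lies between your value and your inflated bid, so overbidding wins an item priced above your value.
Loss from deviating = $0M − (−$3M) = $3M.
Truthful bidding weakly dominates here: raising your bid can only win items priced above your value, and lowering it can only forfeit items priced below.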